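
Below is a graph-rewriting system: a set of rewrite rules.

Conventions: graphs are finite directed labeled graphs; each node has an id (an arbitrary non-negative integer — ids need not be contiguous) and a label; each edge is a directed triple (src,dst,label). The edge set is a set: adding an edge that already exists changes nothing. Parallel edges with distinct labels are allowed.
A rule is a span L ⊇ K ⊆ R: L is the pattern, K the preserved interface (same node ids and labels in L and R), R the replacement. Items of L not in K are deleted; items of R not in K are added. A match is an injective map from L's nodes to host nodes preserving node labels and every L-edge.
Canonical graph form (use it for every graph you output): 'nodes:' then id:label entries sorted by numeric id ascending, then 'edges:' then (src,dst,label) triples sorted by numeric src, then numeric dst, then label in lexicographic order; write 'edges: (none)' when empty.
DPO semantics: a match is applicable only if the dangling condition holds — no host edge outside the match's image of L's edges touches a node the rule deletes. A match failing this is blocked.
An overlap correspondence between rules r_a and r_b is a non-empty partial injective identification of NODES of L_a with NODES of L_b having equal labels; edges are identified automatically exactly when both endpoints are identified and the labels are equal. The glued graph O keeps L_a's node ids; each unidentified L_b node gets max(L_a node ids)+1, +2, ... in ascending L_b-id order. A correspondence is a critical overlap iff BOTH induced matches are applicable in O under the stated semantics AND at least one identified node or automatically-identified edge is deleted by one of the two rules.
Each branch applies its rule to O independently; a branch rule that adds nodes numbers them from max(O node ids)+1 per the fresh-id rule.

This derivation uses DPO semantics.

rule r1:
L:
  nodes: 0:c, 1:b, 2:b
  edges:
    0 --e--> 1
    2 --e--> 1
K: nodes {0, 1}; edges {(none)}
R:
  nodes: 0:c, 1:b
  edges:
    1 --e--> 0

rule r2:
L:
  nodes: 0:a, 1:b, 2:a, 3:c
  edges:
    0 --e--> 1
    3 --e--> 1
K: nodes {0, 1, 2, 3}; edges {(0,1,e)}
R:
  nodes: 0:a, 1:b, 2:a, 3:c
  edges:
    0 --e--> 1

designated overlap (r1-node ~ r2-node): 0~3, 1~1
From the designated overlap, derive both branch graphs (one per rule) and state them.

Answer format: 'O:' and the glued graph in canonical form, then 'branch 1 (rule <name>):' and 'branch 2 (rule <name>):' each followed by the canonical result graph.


O:
nodes: 0:c, 1:b, 2:b, 3:a, 4:a
edges: (0,1,e); (2,1,e); (3,1,e)
branch 1 (rule r1):
nodes: 0:c, 1:b, 3:a, 4:a
edges: (1,0,e); (3,1,e)
branch 2 (rule r2):
nodes: 0:c, 1:b, 2:b, 3:a, 4:a
edges: (2,1,e); (3,1,e)


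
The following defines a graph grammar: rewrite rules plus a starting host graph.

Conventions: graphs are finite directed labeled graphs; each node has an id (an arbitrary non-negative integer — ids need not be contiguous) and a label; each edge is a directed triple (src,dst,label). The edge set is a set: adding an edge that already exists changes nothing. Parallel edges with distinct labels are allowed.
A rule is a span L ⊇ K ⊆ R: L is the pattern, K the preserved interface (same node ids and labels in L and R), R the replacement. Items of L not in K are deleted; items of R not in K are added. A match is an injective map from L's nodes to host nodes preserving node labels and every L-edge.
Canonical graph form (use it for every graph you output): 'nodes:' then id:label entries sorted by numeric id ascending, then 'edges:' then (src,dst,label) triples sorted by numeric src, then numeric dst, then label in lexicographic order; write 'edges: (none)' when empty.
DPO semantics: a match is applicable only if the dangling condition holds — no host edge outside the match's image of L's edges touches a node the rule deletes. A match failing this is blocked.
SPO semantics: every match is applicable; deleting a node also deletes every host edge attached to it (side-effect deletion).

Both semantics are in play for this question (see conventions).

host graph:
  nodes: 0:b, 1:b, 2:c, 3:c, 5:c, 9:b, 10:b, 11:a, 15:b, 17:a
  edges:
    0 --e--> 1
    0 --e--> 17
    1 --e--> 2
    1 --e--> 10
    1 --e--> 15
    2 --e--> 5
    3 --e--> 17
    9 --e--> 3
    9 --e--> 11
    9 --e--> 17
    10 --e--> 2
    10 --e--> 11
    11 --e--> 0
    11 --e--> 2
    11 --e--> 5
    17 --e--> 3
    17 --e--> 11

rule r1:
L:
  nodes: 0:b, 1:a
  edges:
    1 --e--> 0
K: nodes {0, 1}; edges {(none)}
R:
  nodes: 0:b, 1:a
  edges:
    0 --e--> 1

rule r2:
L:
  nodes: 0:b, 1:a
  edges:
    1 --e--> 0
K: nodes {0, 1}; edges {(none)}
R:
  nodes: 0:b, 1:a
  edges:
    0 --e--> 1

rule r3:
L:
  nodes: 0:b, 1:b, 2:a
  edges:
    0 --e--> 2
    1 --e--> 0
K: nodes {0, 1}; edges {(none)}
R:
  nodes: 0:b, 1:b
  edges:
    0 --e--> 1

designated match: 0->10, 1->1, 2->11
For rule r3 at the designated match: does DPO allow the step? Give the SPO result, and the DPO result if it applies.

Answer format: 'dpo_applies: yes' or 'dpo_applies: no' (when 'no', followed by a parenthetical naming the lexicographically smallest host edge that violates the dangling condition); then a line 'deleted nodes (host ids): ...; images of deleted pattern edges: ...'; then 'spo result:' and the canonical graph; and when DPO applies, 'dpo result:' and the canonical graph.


dpo_applies: no
(the rule deletes node 11, which keeps host edge (9,11,e) outside the match image — the dangling condition fails, DPO blocks; SPO proceeds and side-deletes such edges)
deleted nodes (host ids): 11; images of deleted pattern edges: (1,10,e); (10,11,e)
spo result:
nodes: 0:b, 1:b, 2:c, 3:c, 5:c, 9:b, 10:b, 15:b, 17:a
edges: (0,1,e); (0,17,e); (1,2,e); (1,15,e); (2,5,e); (3,17,e); (9,3,e); (9,17,e); (10,1,e); (10,2,e); (17,3,e)


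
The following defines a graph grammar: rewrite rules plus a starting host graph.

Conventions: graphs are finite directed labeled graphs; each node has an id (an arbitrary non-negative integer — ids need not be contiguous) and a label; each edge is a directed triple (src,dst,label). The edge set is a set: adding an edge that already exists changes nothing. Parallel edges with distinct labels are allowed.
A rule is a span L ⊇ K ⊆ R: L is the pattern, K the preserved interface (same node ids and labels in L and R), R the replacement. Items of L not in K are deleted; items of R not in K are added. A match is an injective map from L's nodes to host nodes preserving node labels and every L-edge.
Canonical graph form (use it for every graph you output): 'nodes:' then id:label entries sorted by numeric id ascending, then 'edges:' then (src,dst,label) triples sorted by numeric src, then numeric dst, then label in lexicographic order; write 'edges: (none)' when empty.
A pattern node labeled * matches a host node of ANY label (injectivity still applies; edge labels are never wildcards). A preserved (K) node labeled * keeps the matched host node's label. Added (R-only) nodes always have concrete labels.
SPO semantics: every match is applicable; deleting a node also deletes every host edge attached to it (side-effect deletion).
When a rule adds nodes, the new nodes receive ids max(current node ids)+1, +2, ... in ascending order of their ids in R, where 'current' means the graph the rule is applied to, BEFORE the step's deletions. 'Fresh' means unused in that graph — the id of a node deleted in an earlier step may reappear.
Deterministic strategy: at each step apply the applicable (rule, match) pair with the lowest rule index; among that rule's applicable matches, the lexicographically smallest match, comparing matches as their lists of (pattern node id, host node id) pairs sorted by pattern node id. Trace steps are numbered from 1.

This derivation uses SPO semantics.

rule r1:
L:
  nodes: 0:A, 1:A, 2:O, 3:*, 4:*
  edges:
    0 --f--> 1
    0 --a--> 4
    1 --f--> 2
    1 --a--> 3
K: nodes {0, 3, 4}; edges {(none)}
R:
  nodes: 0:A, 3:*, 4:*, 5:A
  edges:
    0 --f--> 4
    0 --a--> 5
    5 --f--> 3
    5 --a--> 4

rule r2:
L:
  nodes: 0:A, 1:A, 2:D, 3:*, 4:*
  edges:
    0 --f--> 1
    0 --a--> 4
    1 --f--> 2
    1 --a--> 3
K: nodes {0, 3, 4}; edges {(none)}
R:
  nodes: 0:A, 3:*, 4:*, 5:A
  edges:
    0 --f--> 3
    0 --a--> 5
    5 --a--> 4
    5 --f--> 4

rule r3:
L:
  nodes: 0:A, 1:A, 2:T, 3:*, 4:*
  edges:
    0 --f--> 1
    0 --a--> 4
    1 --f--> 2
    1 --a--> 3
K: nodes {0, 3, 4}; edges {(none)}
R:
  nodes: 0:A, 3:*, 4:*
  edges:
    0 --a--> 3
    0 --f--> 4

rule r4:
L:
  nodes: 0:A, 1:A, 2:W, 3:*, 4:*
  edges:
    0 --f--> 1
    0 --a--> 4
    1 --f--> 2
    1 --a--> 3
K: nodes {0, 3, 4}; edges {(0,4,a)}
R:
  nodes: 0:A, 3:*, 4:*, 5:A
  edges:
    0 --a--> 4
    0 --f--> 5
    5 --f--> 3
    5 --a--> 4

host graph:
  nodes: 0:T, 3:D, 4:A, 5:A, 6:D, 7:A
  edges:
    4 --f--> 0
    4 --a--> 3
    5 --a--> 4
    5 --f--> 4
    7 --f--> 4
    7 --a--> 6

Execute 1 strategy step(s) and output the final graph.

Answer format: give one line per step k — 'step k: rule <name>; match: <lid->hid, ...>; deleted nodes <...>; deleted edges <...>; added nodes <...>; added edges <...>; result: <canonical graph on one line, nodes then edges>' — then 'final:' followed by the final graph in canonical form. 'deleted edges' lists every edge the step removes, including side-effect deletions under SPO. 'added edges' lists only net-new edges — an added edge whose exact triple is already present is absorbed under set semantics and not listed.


step 1: rule r3; match: 0->7, 1->4, 2->0, 3->3, 4->6; deleted nodes 0, 4; deleted edges (4,0,f); (4,3,a); (5,4,a); (5,4,f); (7,4,f); (7,6,a); added nodes (none); added edges (7,3,a); (7,6,f); result: nodes: 3:D, 5:A, 6:D, 7:A edges: (7,3,a); (7,6,f)
final:
nodes: 3:D, 5:A, 6:D, 7:A
edges: (7,3,a); (7,6,f)


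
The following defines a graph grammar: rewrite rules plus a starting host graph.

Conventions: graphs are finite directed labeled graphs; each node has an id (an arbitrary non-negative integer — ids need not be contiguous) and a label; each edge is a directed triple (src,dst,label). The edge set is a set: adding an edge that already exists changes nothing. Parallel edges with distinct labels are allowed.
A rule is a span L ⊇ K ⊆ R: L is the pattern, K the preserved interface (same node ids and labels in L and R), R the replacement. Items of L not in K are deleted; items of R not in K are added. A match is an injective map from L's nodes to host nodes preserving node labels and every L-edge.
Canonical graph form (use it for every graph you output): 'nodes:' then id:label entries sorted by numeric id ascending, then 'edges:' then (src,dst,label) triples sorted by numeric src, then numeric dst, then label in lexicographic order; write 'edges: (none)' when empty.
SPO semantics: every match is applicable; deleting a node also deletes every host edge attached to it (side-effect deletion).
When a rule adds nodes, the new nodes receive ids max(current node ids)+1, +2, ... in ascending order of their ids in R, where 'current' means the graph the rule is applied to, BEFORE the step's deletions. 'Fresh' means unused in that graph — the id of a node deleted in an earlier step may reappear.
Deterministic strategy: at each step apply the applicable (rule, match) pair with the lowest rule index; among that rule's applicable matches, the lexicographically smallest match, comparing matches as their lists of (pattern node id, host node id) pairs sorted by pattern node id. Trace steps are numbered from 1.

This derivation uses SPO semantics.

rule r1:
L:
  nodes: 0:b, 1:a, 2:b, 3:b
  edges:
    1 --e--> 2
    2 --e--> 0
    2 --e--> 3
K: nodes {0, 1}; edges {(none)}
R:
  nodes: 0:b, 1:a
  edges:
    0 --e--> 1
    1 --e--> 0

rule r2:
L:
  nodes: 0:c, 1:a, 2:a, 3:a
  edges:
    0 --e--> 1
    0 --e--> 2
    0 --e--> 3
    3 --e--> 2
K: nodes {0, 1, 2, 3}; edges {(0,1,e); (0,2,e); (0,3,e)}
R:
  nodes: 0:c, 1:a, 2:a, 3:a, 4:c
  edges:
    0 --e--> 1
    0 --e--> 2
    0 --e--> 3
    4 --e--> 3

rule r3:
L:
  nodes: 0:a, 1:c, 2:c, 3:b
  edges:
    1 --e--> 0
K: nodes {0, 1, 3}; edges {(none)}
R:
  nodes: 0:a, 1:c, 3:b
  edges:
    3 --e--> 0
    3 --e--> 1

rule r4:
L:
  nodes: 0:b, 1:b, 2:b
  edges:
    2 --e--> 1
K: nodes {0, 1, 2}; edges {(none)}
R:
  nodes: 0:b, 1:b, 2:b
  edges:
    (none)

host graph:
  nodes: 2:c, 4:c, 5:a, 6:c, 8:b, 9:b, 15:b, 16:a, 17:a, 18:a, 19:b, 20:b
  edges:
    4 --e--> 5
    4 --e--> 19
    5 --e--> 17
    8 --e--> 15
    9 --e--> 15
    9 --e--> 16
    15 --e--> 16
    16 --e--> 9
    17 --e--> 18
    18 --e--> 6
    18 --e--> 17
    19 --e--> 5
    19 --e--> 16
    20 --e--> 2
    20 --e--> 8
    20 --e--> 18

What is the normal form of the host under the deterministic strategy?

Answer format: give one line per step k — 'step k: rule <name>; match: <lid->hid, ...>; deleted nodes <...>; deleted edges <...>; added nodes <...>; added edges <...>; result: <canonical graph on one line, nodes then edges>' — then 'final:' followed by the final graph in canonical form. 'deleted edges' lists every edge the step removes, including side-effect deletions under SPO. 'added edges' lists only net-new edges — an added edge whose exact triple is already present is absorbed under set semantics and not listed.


step 1: rule r3; match: 0->5, 1->4, 2->2, 3->8; deleted nodes 2; deleted edges (4,5,e); (20,2,e); added nodes (none); added edges (8,4,e); (8,5,e); result: nodes: 4:c, 5:a, 6:c, 8:b, 9:b, 15:b, 16:a, 17:a, 18:a, 19:b, 20:b edges: (4,19,e); (5,17,e); (8,4,e); (8,5,e); (8,15,e); (9,15,e); (9,16,e); (15,16,e); (16,9,e); (17,18,e); (18,6,e); (18,17,e); (19,5,e); (19,16,e); (20,8,e); (20,18,e)
step 2: rule r4; match: 0->8, 1->15, 2->9; deleted nodes (none); deleted edges (9,15,e); added nodes (none); added edges (none); result: nodes: 4:c, 5:a, 6:c, 8:b, 9:b, 15:b, 16:a, 17:a, 18:a, 19:b, 20:b edges: (4,19,e); (5,17,e); (8,4,e); (8,5,e); (8,15,e); (9,16,e); (15,16,e); (16,9,e); (17,18,e); (18,6,e); (18,17,e); (19,5,e); (19,16,e); (20,8,e); (20,18,e)
step 3: rule r4; match: 0->9, 1->8, 2->20; deleted nodes (none); deleted edges (20,8,e); added nodes (none); added edges (none); result: nodes: 4:c, 5:a, 6:c, 8:b, 9:b, 15:b, 16:a, 17:a, 18:a, 19:b, 20:b edges: (4,19,e); (5,17,e); (8,4,e); (8,5,e); (8,15,e); (9,16,e); (15,16,e); (16,9,e); (17,18,e); (18,6,e); (18,17,e); (19,5,e); (19,16,e); (20,18,e)
step 4: rule r4; match: 0->9, 1->15, 2->8; deleted nodes (none); deleted edges (8,15,e); added nodes (none); added edges (none); result: nodes: 4:c, 5:a, 6:c, 8:b, 9:b, 15:b, 16:a, 17:a, 18:a, 19:b, 20:b edges: (4,19,e); (5,17,e); (8,4,e); (8,5,e); (9,16,e); (15,16,e); (16,9,e); (17,18,e); (18,6,e); (18,17,e); (19,5,e); (19,16,e); (20,18,e)
final:
nodes: 4:c, 5:a, 6:c, 8:b, 9:b, 15:b, 16:a, 17:a, 18:a, 19:b, 20:b
edges: (4,19,e); (5,17,e); (8,4,e); (8,5,e); (9,16,e); (15,16,e); (16,9,e); (17,18,e); (18,6,e); (18,17,e); (19,5,e); (19,16,e); (20,18,e)


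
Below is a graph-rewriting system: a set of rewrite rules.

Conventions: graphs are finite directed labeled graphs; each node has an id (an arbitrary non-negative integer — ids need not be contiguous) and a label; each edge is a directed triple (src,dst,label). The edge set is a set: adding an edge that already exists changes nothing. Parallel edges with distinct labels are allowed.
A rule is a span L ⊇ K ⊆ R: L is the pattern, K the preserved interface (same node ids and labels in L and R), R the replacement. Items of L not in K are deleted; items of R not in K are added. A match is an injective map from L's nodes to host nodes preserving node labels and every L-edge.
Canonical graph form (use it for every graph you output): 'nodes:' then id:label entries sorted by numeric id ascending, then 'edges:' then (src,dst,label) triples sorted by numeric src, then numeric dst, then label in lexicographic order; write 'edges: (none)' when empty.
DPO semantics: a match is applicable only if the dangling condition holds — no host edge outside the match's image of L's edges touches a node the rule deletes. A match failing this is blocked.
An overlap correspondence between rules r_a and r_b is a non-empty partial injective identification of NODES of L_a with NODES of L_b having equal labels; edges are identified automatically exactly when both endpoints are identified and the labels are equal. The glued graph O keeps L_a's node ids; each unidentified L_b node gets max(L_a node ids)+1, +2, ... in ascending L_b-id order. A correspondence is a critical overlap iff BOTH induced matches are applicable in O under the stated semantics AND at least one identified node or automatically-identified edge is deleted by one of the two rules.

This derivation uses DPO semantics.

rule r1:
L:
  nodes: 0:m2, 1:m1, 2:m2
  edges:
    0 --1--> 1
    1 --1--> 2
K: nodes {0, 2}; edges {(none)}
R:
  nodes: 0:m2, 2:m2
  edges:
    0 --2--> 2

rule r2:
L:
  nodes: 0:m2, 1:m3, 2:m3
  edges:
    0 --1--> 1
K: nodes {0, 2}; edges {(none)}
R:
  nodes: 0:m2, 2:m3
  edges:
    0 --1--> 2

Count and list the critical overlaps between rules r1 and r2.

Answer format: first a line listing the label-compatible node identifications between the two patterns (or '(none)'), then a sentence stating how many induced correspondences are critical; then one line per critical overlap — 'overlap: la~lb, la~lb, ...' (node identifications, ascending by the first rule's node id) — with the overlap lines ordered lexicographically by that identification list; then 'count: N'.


label-compatible node identifications between L(r1) and L(r2): 0~0, 2~0
0 of the induced correspondences are critical overlaps of r1 and r2.
count: 0


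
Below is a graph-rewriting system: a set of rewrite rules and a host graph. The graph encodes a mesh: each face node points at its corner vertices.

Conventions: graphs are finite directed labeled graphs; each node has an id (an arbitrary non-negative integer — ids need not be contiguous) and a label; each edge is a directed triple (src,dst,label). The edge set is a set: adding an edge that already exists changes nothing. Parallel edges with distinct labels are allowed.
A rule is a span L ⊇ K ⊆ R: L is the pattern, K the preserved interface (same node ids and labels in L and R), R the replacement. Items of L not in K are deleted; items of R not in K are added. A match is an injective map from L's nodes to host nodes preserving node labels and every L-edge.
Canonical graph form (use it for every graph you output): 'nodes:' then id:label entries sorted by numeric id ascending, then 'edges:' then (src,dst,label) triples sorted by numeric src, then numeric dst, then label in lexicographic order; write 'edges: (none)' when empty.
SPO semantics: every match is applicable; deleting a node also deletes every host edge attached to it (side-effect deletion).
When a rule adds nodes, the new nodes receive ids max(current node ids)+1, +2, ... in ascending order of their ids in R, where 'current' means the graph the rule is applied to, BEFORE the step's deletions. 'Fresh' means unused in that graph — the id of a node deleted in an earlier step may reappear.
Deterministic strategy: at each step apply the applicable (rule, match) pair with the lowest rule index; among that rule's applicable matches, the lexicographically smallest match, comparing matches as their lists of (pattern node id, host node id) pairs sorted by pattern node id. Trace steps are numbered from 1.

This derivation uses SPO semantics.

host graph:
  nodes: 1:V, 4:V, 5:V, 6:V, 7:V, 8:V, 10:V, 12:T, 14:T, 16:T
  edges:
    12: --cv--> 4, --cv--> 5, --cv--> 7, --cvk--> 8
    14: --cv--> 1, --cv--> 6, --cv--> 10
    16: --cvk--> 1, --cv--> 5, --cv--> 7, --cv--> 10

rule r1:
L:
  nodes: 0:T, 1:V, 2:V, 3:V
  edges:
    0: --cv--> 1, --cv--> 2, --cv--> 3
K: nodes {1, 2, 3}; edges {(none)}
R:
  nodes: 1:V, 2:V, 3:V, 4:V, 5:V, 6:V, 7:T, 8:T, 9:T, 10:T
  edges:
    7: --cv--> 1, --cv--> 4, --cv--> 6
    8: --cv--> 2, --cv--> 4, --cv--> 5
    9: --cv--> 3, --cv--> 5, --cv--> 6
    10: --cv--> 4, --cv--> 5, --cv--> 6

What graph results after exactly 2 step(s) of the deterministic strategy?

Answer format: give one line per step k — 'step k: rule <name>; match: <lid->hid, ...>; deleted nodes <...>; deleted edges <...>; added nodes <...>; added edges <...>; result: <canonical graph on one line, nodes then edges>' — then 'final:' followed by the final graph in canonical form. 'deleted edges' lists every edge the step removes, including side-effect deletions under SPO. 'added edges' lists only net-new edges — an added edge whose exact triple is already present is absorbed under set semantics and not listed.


step 1: rule r1; match: 0->12, 1->4, 2->5, 3->7; deleted nodes 12; deleted edges (12,4,cv); (12,5,cv); (12,7,cv); (12,8,cvk); added nodes 17, 18, 19, 20, 21, 22, 23; added edges (20,4,cv); (20,17,cv); (20,19,cv); (21,5,cv); (21,17,cv); (21,18,cv); (22,7,cv); (22,18,cv); (22,19,cv); (23,17,cv); (23,18,cv); (23,19,cv); result: nodes: 1:V, 4:V, 5:V, 6:V, 7:V, 8:V, 10:V, 14:T, 16:T, 17:V, 18:V, 19:V, 20:T, 21:T, 22:T, 23:T edges: (14,1,cv); (14,6,cv); (14,10,cv); (16,1,cvk); (16,5,cv); (16,7,cv); (16,10,cv); (20,4,cv); (20,17,cv); (20,19,cv); (21,5,cv); (21,17,cv); (21,18,cv); (22,7,cv); (22,18,cv); (22,19,cv); (23,17,cv); (23,18,cv); (23,19,cv)
step 2: rule r1; match: 0->14, 1->1, 2->6, 3->10; deleted nodes 14; deleted edges (14,1,cv); (14,6,cv); (14,10,cv); added nodes 24, 25, 26, 27, 28, 29, 30; added edges (27,1,cv); (27,24,cv); (27,26,cv); (28,6,cv); (28,24,cv); (28,25,cv); (29,10,cv); (29,25,cv); (29,26,cv); (30,24,cv); (30,25,cv); (30,26,cv); result: nodes: 1:V, 4:V, 5:V, 6:V, 7:V, 8:V, 10:V, 16:T, 17:V, 18:V, 19:V, 20:T, 21:T, 22:T, 23:T, 24:V, 25:V, 26:V, 27:T, 28:T, 29:T, 30:T edges: (16,1,cvk); (16,5,cv); (16,7,cv); (16,10,cv); (20,4,cv); (20,17,cv); (20,19,cv); (21,5,cv); (21,17,cv); (21,18,cv); (22,7,cv); (22,18,cv); (22,19,cv); (23,17,cv); (23,18,cv); (23,19,cv); (27,1,cv); (27,24,cv); (27,26,cv); (28,6,cv); (28,24,cv); (28,25,cv); (29,10,cv); (29,25,cv); (29,26,cv); (30,24,cv); (30,25,cv); (30,26,cv)
final:
nodes: 1:V, 4:V, 5:V, 6:V, 7:V, 8:V, 10:V, 16:T, 17:V, 18:V, 19:V, 20:T, 21:T, 22:T, 23:T, 24:V, 25:V, 26:V, 27:T, 28:T, 29:T, 30:T
edges: (16,1,cvk); (16,5,cv); (16,7,cv); (16,10,cv); (20,4,cv); (20,17,cv); (20,19,cv); (21,5,cv); (21,17,cv); (21,18,cv); (22,7,cv); (22,18,cv); (22,19,cv); (23,17,cv); (23,18,cv); (23,19,cv); (27,1,cv); (27,24,cv); (27,26,cv); (28,6,cv); (28,24,cv); (28,25,cv); (29,10,cv); (29,25,cv); (29,26,cv); (30,24,cv); (30,25,cv); (30,26,cv)


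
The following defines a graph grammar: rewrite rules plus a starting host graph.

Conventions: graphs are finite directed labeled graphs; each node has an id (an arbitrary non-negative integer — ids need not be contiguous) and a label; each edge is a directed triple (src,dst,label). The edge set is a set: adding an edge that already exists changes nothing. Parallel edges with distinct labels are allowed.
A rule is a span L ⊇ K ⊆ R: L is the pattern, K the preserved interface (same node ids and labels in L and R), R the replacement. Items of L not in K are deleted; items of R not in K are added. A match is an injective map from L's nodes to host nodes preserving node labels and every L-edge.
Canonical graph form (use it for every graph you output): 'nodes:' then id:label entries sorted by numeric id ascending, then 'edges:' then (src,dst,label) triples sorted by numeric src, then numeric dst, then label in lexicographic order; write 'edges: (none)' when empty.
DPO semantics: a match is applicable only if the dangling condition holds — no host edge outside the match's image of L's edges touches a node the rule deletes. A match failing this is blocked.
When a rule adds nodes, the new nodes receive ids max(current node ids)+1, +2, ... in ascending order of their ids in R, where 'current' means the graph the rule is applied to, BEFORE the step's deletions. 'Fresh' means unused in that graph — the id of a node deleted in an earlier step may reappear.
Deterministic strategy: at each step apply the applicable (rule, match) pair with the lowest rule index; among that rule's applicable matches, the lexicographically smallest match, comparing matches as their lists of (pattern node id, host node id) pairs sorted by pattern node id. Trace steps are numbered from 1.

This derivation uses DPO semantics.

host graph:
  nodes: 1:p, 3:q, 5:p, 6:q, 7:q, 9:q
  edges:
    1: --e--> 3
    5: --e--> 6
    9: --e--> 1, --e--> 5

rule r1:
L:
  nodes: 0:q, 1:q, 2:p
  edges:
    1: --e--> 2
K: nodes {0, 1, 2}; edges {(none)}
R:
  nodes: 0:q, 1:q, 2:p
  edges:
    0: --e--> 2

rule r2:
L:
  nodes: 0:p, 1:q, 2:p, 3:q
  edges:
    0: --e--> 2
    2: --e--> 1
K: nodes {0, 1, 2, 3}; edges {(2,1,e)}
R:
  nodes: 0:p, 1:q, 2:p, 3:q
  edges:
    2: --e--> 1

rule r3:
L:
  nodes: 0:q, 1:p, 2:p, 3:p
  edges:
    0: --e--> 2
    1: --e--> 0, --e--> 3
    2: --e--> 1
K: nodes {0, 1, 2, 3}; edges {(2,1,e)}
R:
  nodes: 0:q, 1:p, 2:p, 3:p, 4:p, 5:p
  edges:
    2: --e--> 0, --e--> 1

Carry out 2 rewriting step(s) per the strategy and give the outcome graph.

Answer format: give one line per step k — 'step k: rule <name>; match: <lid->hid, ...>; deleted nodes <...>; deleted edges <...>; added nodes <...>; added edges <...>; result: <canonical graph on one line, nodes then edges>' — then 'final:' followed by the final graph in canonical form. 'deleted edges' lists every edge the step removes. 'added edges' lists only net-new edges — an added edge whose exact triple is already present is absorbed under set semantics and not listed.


step 1: rule r1; match: 0->3, 1->9, 2->1; deleted nodes (none); deleted edges (9,1,e); added nodes (none); added edges (3,1,e); result: nodes: 1:p, 3:q, 5:p, 6:q, 7:q, 9:q edges: (1,3,e); (3,1,e); (5,6,e); (9,5,e)
step 2: rule r1; match: 0->3, 1->9, 2->5; deleted nodes (none); deleted edges (9,5,e); added nodes (none); added edges (3,5,e); result: nodes: 1:p, 3:q, 5:p, 6:q, 7:q, 9:q edges: (1,3,e); (3,1,e); (3,5,e); (5,6,e)
final:
nodes: 1:p, 3:q, 5:p, 6:q, 7:q, 9:q
edges: (1,3,e); (3,1,e); (3,5,e); (5,6,e)


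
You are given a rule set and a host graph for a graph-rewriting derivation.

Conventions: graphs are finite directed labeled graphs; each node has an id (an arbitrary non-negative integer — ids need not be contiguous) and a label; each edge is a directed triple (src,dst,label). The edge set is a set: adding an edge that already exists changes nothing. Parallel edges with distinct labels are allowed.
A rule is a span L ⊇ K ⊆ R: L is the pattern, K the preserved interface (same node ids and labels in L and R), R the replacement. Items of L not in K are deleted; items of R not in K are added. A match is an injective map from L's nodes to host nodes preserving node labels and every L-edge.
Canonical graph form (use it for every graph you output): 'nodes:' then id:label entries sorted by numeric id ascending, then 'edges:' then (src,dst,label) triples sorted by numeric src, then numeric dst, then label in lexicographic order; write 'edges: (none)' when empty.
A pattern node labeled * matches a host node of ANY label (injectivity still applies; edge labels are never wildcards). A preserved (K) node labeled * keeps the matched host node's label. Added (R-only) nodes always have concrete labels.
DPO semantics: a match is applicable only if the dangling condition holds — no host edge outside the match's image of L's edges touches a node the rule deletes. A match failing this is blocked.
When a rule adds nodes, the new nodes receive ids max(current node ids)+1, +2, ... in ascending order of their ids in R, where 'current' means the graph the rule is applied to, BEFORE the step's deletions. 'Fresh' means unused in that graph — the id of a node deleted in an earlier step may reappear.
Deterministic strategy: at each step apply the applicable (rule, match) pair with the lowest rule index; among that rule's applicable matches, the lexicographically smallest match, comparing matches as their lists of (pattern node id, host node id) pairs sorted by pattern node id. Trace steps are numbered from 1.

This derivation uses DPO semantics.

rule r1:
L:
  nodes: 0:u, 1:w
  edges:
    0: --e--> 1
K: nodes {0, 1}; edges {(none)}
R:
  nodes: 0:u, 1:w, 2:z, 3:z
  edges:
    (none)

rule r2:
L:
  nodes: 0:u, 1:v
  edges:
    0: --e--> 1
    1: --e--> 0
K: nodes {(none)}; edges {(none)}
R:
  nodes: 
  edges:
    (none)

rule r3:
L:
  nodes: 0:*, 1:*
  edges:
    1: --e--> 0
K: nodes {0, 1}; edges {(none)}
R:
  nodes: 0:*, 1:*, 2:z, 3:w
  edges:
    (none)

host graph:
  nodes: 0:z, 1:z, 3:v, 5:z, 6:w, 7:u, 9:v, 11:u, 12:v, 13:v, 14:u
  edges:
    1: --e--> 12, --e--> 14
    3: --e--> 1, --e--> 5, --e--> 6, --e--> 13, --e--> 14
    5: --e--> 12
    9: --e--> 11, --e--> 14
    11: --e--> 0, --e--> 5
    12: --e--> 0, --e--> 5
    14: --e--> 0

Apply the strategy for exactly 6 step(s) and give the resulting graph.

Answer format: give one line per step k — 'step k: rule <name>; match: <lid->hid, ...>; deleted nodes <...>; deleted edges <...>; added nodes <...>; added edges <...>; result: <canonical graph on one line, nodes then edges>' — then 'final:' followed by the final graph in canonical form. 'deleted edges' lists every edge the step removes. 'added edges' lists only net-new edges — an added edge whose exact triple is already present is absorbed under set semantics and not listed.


step 1: rule r3; match: 0->0, 1->11; deleted nodes (none); deleted edges (11,0,e); added nodes 15, 16; added edges (none); result: nodes: 0:z, 1:z, 3:v, 5:z, 6:w, 7:u, 9:v, 11:u, 12:v, 13:v, 14:u, 15:z, 16:w edges: (1,12,e); (1,14,e); (3,1,e); (3,5,e); (3,6,e); (3,13,e); (3,14,e); (5,12,e); (9,11,e); (9,14,e); (11,5,e); (12,0,e); (12,5,e); (14,0,e)
step 2: rule r3; match: 0->0, 1->12; deleted nodes (none); deleted edges (12,0,e); added nodes 17, 18; added edges (none); result: nodes: 0:z, 1:z, 3:v, 5:z, 6:w, 7:u, 9:v, 11:u, 12:v, 13:v, 14:u, 15:z, 16:w, 17:z, 18:w edges: (1,12,e); (1,14,e); (3,1,e); (3,5,e); (3,6,e); (3,13,e); (3,14,e); (5,12,e); (9,11,e); (9,14,e); (11,5,e); (12,5,e); (14,0,e)
step 3: rule r3; match: 0->0, 1->14; deleted nodes (none); deleted edges (14,0,e); added nodes 19, 20; added edges (none); result: nodes: 0:z, 1:z, 3:v, 5:z, 6:w, 7:u, 9:v, 11:u, 12:v, 13:v, 14:u, 15:z, 16:w, 17:z, 18:w, 19:z, 20:w edges: (1,12,e); (1,14,e); (3,1,e); (3,5,e); (3,6,e); (3,13,e); (3,14,e); (5,12,e); (9,11,e); (9,14,e); (11,5,e); (12,5,e)
step 4: rule r3; match: 0->1, 1->3; deleted nodes (none); deleted edges (3,1,e); added nodes 21, 22; added edges (none); result: nodes: 0:z, 1:z, 3:v, 5:z, 6:w, 7:u, 9:v, 11:u, 12:v, 13:v, 14:u, 15:z, 16:w, 17:z, 18:w, 19:z, 20:w, 21:z, 22:w edges: (1,12,e); (1,14,e); (3,5,e); (3,6,e); (3,13,e); (3,14,e); (5,12,e); (9,11,e); (9,14,e); (11,5,e); (12,5,e)
step 5: rule r3; match: 0->5, 1->3; deleted nodes (none); deleted edges (3,5,e); added nodes 23, 24; added edges (none); result: nodes: 0:z, 1:z, 3:v, 5:z, 6:w, 7:u, 9:v, 11:u, 12:v, 13:v, 14:u, 15:z, 16:w, 17:z, 18:w, 19:z, 20:w, 21:z, 22:w, 23:z, 24:w edges: (1,12,e); (1,14,e); (3,6,e); (3,13,e); (3,14,e); (5,12,e); (9,11,e); (9,14,e); (11,5,e); (12,5,e)
step 6: rule r3; match: 0->5, 1->11; deleted nodes (none); deleted edges (11,5,e); added nodes 25, 26; added edges (none); result: nodes: 0:z, 1:z, 3:v, 5:z, 6:w, 7:u, 9:v, 11:u, 12:v, 13:v, 14:u, 15:z, 16:w, 17:z, 18:w, 19:z, 20:w, 21:z, 22:w, 23:z, 24:w, 25:z, 26:w edges: (1,12,e); (1,14,e); (3,6,e); (3,13,e); (3,14,e); (5,12,e); (9,11,e); (9,14,e); (12,5,e)
final:
nodes: 0:z, 1:z, 3:v, 5:z, 6:w, 7:u, 9:v, 11:u, 12:v, 13:v, 14:u, 15:z, 16:w, 17:z, 18:w, 19:z, 20:w, 21:z, 22:w, 23:z, 24:w, 25:z, 26:w
edges: (1,12,e); (1,14,e); (3,6,e); (3,13,e); (3,14,e); (5,12,e); (9,11,e); (9,14,e); (12,5,e)


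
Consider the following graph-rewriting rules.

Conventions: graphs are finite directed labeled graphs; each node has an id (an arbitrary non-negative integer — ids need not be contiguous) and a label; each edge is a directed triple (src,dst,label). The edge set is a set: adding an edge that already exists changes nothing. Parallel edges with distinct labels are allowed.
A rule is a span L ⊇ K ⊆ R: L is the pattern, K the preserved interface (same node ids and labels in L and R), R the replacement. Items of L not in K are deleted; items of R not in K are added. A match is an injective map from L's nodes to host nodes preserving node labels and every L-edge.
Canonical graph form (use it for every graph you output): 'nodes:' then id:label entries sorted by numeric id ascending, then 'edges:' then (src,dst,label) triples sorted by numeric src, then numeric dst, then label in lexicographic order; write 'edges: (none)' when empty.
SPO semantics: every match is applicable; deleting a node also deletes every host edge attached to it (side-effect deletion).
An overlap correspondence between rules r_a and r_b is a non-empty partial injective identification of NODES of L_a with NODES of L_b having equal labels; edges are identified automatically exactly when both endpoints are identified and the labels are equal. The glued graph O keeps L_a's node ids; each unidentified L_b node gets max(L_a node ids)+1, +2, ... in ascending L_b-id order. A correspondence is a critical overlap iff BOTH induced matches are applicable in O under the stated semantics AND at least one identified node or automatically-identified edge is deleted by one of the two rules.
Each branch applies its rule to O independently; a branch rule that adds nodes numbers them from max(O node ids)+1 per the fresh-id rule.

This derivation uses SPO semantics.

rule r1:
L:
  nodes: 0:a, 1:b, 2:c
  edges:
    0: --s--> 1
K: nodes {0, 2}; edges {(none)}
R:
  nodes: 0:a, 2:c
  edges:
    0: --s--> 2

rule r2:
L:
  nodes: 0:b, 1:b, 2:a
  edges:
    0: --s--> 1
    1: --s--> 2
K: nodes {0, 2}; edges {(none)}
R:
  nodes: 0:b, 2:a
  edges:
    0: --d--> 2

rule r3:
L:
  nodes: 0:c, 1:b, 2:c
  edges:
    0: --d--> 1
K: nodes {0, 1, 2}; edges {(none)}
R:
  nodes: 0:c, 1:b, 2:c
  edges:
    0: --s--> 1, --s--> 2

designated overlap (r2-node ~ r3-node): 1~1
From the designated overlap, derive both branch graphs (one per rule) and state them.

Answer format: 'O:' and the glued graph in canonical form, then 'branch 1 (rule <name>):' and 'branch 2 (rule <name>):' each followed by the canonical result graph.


O:
nodes: 0:b, 1:b, 2:a, 3:c, 4:c
edges: (0,1,s); (1,2,s); (3,1,d)
branch 1 (rule r2):
nodes: 0:b, 2:a, 3:c, 4:c
edges: (0,2,d)
branch 2 (rule r3):
nodes: 0:b, 1:b, 2:a, 3:c, 4:c
edges: (0,1,s); (1,2,s); (3,1,s); (3,4,s)


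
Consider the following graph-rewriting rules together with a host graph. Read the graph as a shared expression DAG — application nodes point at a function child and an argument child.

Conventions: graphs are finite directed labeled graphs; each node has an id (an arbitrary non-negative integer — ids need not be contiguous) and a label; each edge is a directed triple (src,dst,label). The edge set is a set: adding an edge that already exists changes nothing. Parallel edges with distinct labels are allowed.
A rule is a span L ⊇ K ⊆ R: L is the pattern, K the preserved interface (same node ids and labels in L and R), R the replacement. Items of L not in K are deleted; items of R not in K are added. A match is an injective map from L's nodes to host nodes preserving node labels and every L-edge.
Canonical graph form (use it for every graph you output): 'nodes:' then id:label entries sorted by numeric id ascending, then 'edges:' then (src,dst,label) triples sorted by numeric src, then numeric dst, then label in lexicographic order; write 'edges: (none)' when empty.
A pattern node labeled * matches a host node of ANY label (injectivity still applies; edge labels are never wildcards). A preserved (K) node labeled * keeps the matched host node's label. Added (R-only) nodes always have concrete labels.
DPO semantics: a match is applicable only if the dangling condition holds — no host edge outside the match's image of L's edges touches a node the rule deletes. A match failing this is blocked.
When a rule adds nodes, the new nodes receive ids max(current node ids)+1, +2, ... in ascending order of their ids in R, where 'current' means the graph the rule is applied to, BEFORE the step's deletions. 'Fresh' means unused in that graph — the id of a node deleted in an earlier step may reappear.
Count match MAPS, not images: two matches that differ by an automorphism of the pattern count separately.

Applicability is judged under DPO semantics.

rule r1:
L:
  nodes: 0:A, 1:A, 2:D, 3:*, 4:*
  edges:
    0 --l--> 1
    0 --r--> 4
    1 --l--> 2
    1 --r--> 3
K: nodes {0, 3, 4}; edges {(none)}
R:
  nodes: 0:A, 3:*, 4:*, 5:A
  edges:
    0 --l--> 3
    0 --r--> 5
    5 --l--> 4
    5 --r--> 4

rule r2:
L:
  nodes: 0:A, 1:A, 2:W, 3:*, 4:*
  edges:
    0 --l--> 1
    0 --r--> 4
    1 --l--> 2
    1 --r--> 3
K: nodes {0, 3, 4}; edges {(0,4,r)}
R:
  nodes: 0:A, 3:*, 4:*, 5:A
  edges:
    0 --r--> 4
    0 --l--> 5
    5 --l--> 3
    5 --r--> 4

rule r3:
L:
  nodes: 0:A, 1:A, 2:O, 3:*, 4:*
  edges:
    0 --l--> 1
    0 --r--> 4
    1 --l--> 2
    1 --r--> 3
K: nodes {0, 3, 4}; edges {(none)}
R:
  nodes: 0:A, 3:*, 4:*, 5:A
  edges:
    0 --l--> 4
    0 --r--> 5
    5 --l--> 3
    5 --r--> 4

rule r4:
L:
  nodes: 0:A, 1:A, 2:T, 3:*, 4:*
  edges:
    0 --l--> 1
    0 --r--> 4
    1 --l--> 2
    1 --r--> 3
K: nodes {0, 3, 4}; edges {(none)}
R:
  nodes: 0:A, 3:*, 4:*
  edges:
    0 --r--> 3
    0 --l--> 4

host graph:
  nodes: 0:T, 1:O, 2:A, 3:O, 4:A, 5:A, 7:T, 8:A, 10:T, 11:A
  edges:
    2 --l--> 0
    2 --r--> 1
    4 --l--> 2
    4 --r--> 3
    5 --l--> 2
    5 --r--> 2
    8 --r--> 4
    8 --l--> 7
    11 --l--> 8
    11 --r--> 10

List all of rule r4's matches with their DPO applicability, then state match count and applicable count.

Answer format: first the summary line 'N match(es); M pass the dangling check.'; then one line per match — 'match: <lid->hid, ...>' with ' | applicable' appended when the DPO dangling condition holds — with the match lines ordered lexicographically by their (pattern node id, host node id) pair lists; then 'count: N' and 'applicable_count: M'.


2 match(es); 1 pass the dangling check.
match: 0->4, 1->2, 2->0, 3->1, 4->3
match: 0->11, 1->8, 2->7, 3->4, 4->10 | applicable
count: 2
applicable_count: 1


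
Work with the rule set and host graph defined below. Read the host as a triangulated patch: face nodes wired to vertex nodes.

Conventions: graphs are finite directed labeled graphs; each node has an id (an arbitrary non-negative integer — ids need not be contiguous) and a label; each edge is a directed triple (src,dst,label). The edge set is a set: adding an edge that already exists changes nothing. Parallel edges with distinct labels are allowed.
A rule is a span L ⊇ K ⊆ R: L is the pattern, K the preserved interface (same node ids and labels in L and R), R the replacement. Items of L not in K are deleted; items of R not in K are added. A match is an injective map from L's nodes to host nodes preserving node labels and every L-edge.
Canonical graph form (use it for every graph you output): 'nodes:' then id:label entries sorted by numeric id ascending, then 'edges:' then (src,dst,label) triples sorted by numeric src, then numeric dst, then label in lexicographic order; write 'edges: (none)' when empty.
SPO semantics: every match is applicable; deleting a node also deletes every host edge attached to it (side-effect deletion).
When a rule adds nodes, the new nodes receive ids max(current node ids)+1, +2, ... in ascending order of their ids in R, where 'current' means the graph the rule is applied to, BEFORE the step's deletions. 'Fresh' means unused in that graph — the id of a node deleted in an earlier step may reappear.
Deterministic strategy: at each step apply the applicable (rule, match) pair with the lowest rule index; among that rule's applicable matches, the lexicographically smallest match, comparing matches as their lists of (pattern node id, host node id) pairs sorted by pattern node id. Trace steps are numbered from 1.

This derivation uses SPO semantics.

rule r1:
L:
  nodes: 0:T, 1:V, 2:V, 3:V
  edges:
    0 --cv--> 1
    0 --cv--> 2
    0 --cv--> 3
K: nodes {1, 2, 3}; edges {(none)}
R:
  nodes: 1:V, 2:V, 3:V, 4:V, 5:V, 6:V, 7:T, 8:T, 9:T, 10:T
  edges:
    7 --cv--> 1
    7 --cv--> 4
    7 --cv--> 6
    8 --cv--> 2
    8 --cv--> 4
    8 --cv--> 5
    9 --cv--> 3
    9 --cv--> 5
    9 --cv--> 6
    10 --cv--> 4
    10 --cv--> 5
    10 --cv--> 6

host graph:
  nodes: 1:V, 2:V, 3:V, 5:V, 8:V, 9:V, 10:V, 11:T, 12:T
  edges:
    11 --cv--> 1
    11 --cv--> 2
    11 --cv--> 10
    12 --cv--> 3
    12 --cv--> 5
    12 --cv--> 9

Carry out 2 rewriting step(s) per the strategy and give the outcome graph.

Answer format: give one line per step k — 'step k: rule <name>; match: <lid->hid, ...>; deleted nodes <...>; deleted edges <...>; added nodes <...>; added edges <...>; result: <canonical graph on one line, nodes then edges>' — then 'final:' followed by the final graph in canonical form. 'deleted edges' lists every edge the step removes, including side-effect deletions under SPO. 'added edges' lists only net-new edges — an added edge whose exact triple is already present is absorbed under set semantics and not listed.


step 1: rule r1; match: 0->11, 1->1, 2->2, 3->10; deleted nodes 11; deleted edges (11,1,cv); (11,2,cv); (11,10,cv); added nodes 13, 14, 15, 16, 17, 18, 19; added edges (16,1,cv); (16,13,cv); (16,15,cv); (17,2,cv); (17,13,cv); (17,14,cv); (18,10,cv); (18,14,cv); (18,15,cv); (19,13,cv); (19,14,cv); (19,15,cv); result: nodes: 1:V, 2:V, 3:V, 5:V, 8:V, 9:V, 10:V, 12:T, 13:V, 14:V, 15:V, 16:T, 17:T, 18:T, 19:T edges: (12,3,cv); (12,5,cv); (12,9,cv); (16,1,cv); (16,13,cv); (16,15,cv); (17,2,cv); (17,13,cv); (17,14,cv); (18,10,cv); (18,14,cv); (18,15,cv); (19,13,cv); (19,14,cv); (19,15,cv)
step 2: rule r1; match: 0->12, 1->3, 2->5, 3->9; deleted nodes 12; deleted edges (12,3,cv); (12,5,cv); (12,9,cv); added nodes 20, 21, 22, 23, 24, 25, 26; added edges (23,3,cv); (23,20,cv); (23,22,cv); (24,5,cv); (24,20,cv); (24,21,cv); (25,9,cv); (25,21,cv); (25,22,cv); (26,20,cv); (26,21,cv); (26,22,cv); result: nodes: 1:V, 2:V, 3:V, 5:V, 8:V, 9:V, 10:V, 13:V, 14:V, 15:V, 16:T, 17:T, 18:T, 19:T, 20:V, 21:V, 22:V, 23:T, 24:T, 25:T, 26:T edges: (16,1,cv); (16,13,cv); (16,15,cv); (17,2,cv); (17,13,cv); (17,14,cv); (18,10,cv); (18,14,cv); (18,15,cv); (19,13,cv); (19,14,cv); (19,15,cv); (23,3,cv); (23,20,cv); (23,22,cv); (24,5,cv); (24,20,cv); (24,21,cv); (25,9,cv); (25,21,cv); (25,22,cv); (26,20,cv); (26,21,cv); (26,22,cv)
final:
nodes: 1:V, 2:V, 3:V, 5:V, 8:V, 9:V, 10:V, 13:V, 14:V, 15:V, 16:T, 17:T, 18:T, 19:T, 20:V, 21:V, 22:V, 23:T, 24:T, 25:T, 26:T
edges: (16,1,cv); (16,13,cv); (16,15,cv); (17,2,cv); (17,13,cv); (17,14,cv); (18,10,cv); (18,14,cv); (18,15,cv); (19,13,cv); (19,14,cv); (19,15,cv); (23,3,cv); (23,20,cv); (23,22,cv); (24,5,cv); (24,20,cv); (24,21,cv); (25,9,cv); (25,21,cv); (25,22,cv); (26,20,cv); (26,21,cv); (26,22,cv)
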